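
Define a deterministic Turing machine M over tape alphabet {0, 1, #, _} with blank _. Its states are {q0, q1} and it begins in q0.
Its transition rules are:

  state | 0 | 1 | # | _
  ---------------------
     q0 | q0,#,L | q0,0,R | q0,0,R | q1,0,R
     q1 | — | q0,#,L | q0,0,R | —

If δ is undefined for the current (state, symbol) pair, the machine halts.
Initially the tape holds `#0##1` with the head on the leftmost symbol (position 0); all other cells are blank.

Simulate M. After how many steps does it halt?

10

state=q0 head=0 tape=_[#]0##1__   (q0,#)→(q0,0,R)
state=q0 head=1 tape=_0[0]##1__   (q0,0)→(q0,#,L)
state=q0 head=0 tape=_[0]###1__   (q0,0)→(q0,#,L)
state=q0 head=-1 tape=[_]####1__   (q0,_)→(q1,0,R)
state=q1 head=0 tape=0[#]###1__   (q1,#)→(q0,0,R)
state=q0 head=1 tape=00[#]##1__   (q0,#)→(q0,0,R)
state=q0 head=2 tape=000[#]#1__   (q0,#)→(q0,0,R)
state=q0 head=3 tape=0000[#]1__   (q0,#)→(q0,0,R)
state=q0 head=4 tape=00000[1]__   (q0,1)→(q0,0,R)
state=q0 head=5 tape=000000[_]_   (q0,_)→(q1,0,R)
state=q1 head=6 tape=0000000[_]
M halts after 10 transitions.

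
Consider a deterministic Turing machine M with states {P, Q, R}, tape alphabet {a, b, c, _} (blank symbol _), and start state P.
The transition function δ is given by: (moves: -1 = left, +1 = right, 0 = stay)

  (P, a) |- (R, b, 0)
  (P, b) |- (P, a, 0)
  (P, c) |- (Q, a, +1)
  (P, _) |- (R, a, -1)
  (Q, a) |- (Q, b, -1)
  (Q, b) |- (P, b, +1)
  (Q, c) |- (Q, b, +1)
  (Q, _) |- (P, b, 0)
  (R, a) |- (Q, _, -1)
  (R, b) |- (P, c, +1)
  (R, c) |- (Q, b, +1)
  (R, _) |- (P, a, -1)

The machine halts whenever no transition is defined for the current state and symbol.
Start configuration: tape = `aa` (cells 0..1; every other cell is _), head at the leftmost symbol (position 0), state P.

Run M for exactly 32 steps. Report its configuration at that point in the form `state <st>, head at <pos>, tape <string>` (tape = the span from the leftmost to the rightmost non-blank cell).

state P, head at 6, tape cbbbbc

state=P head=0 tape=[a]a_____   (P,a)→(R,b,0)
state=R head=0 tape=[b]a_____   (R,b)→(P,c,+1)
state=P head=1 tape=c[a]_____   (P,a)→(R,b,0)
state=R head=1 tape=c[b]_____   (R,b)→(P,c,+1)
state=P head=2 tape=cc[_]____   (P,_)→(R,a,-1)
state=R head=1 tape=c[c]a____   (R,c)→(Q,b,+1)
state=Q head=2 tape=cb[a]____   (Q,a)→(Q,b,-1)
state=Q head=1 tape=c[b]b____   (Q,b)→(P,b,+1)
state=P head=2 tape=cb[b]____   (P,b)→(P,a,0)
state=P head=2 tape=cb[a]____   (P,a)→(R,b,0)
state=R head=2 tape=cb[b]____   (R,b)→(P,c,+1)
state=P head=3 tape=cbc[_]___   (P,_)→(R,a,-1)
state=R head=2 tape=cb[c]a___   (R,c)→(Q,b,+1)
state=Q head=3 tape=cbb[a]___   (Q,a)→(Q,b,-1)
state=Q head=2 tape=cb[b]b___   (Q,b)→(P,b,+1)
state=P head=3 tape=cbb[b]___   (P,b)→(P,a,0)
state=P head=3 tape=cbb[a]___   (P,a)→(R,b,0)
state=R head=3 tape=cbb[b]___   (R,b)→(P,c,+1)
state=P head=4 tape=cbbc[_]__   (P,_)→(R,a,-1)
state=R head=3 tape=cbb[c]a__   (R,c)→(Q,b,+1)
state=Q head=4 tape=cbbb[a]__   (Q,a)→(Q,b,-1)
state=Q head=3 tape=cbb[b]b__   (Q,b)→(P,b,+1)
state=P head=4 tape=cbbb[b]__   (P,b)→(P,a,0)
state=P head=4 tape=cbbb[a]__   (P,a)→(R,b,0)
state=R head=4 tape=cbbb[b]__   (R,b)→(P,c,+1)
state=P head=5 tape=cbbbc[_]_   (P,_)→(R,a,-1)
state=R head=4 tape=cbbb[c]a_   (R,c)→(Q,b,+1)
state=Q head=5 tape=cbbbb[a]_   (Q,a)→(Q,b,-1)
state=Q head=4 tape=cbbb[b]b_   (Q,b)→(P,b,+1)
state=P head=5 tape=cbbbb[b]_   (P,b)→(P,a,0)
state=P head=5 tape=cbbbb[a]_   (P,a)→(R,b,0)
state=R head=5 tape=cbbbb[b]_   (R,b)→(P,c,+1)
state=P head=6 tape=cbbbbc[_]
After 32 steps: state P, head at 6, tape cbbbbc.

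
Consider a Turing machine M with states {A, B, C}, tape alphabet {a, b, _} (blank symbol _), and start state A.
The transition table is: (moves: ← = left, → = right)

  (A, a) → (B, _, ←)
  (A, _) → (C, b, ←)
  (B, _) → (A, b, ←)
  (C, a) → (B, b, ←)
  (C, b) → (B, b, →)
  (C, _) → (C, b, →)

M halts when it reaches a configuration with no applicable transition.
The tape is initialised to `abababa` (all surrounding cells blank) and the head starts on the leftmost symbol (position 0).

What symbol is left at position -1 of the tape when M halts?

state=A head=0 tape=___[a]bababa   (A,a)→(B,_,←)
state=B head=-1 tape=__[_]_bababa   (B,_)→(A,b,←)
state=A head=-2 tape=_[_]b_bababa   (A,_)→(C,b,←)
state=C head=-3 tape=[_]bb_bababa   (C,_)→(C,b,→)
state=C head=-2 tape=b[b]b_bababa   (C,b)→(B,b,→)
state=B head=-1 tape=bb[b]_bababa
Cell -1 holds b when M halts.

b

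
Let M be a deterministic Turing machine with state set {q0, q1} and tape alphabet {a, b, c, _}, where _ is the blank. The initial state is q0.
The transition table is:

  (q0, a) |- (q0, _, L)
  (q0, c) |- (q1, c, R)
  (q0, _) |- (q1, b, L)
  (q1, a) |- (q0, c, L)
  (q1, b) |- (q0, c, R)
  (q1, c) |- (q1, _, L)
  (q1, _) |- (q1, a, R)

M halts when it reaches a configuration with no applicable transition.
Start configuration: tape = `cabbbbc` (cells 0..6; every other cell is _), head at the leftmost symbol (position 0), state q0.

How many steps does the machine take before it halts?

q0 | _[c]abbbbc   read c → write c, move R, go to q1
q1 | _c[a]bbbbc   read a → write c, move L, go to q0
q0 | _[c]cbbbbc   read c → write c, move R, go to q1
q1 | _c[c]bbbbc   read c → write _, move L, go to q1
q1 | _[c]_bbbbc   read c → write _, move L, go to q1
q1 | [_]__bbbbc   read _ → write a, move R, go to q1
q1 | a[_]_bbbbc   read _ → write a, move R, go to q1
q1 | aa[_]bbbbc   read _ → write a, move R, go to q1
q1 | aaa[b]bbbc   read b → write c, move R, go to q0
q0 | aaac[b]bbc
M halts after 9 transitions.

9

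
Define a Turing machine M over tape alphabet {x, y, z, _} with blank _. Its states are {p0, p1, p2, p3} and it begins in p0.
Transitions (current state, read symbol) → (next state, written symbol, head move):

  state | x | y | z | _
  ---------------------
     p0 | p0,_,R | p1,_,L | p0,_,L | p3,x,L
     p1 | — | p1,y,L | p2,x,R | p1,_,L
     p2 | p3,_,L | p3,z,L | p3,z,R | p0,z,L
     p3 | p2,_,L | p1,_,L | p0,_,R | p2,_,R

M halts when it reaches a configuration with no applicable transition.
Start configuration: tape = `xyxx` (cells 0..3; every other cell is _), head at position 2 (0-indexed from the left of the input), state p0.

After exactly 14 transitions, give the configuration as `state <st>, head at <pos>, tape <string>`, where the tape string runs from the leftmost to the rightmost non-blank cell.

state=p0 head=2 tape=xy[x]x_   (p0,x)→(p0,_,R)
state=p0 head=3 tape=xy_[x]_   (p0,x)→(p0,_,R)
state=p0 head=4 tape=xy__[_]   (p0,_)→(p3,x,L)
state=p3 head=3 tape=xy_[_]x   (p3,_)→(p2,_,R)
state=p2 head=4 tape=xy__[x]   (p2,x)→(p3,_,L)
state=p3 head=3 tape=xy_[_]_   (p3,_)→(p2,_,R)
state=p2 head=4 tape=xy__[_]   (p2,_)→(p0,z,L)
state=p0 head=3 tape=xy_[_]z   (p0,_)→(p3,x,L)
state=p3 head=2 tape=xy[_]xz   (p3,_)→(p2,_,R)
state=p2 head=3 tape=xy_[x]z   (p2,x)→(p3,_,L)
state=p3 head=2 tape=xy[_]_z   (p3,_)→(p2,_,R)
state=p2 head=3 tape=xy_[_]z   (p2,_)→(p0,z,L)
state=p0 head=2 tape=xy[_]zz   (p0,_)→(p3,x,L)
state=p3 head=1 tape=x[y]xzz   (p3,y)→(p1,_,L)
state=p1 head=0 tape=[x]_xzz
After 14 steps: state p1, head at 0, tape x_xzz.

state p1, head at 0, tape x_xzz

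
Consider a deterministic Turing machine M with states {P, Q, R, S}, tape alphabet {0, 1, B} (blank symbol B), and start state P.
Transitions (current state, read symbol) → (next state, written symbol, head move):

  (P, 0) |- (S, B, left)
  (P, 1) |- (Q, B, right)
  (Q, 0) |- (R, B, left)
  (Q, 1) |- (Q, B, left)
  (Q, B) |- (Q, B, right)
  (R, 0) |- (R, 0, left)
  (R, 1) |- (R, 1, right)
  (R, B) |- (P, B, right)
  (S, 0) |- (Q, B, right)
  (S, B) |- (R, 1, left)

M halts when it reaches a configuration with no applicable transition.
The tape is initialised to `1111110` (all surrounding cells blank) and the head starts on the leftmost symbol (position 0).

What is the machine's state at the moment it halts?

P

P | [1]111110   read 1 → write B, move right, go to Q
Q | B[1]11110   read 1 → write B, move left, go to Q
Q | [B]B11110   read B → write B, move right, go to Q
Q | B[B]11110   read B → write B, move right, go to Q
Q | BB[1]1110   read 1 → write B, move left, go to Q
Q | B[B]B1110   read B → write B, move right, go to Q
Q | BB[B]1110   read B → write B, move right, go to Q
Q | BBB[1]110   read 1 → write B, move left, go to Q
Q | BB[B]B110   read B → write B, move right, go to Q
Q | BBB[B]110   read B → write B, move right, go to Q
Q | BBBB[1]10   read 1 → write B, move left, go to Q
Q | BBB[B]B10   read B → write B, move right, go to Q
Q | BBBB[B]10   read B → write B, move right, go to Q
Q | BBBBB[1]0   read 1 → write B, move left, go to Q
Q | BBBB[B]B0   read B → write B, move right, go to Q
Q | BBBBB[B]0   read B → write B, move right, go to Q
Q | BBBBBB[0]   read 0 → write B, move left, go to R
R | BBBBB[B]B   read B → write B, move right, go to P
P | BBBBBB[B]
No transition is defined for (P, B); M halts in state P.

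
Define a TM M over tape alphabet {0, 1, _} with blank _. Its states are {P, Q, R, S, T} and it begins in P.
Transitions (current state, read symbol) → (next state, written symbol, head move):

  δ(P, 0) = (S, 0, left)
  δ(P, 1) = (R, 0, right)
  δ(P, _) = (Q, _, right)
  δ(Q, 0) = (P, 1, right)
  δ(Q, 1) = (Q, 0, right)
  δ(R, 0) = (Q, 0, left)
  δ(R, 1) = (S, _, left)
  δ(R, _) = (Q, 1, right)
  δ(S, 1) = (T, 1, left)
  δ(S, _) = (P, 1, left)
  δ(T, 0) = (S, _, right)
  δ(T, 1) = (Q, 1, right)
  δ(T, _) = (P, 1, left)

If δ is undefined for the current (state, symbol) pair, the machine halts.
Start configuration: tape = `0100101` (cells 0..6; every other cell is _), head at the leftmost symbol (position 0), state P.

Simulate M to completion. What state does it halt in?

S

state=P head=0 tape=__[0]100101   (P,0)→(S,0,left)
state=S head=-1 tape=_[_]0100101   (S,_)→(P,1,left)
state=P head=-2 tape=[_]10100101   (P,_)→(Q,_,right)
state=Q head=-1 tape=_[1]0100101   (Q,1)→(Q,0,right)
state=Q head=0 tape=_0[0]100101   (Q,0)→(P,1,right)
state=P head=1 tape=_01[1]00101   (P,1)→(R,0,right)
state=R head=2 tape=_010[0]0101   (R,0)→(Q,0,left)
state=Q head=1 tape=_01[0]00101   (Q,0)→(P,1,right)
state=P head=2 tape=_011[0]0101   (P,0)→(S,0,left)
state=S head=1 tape=_01[1]00101   (S,1)→(T,1,left)
state=T head=0 tape=_0[1]100101   (T,1)→(Q,1,right)
state=Q head=1 tape=_01[1]00101   (Q,1)→(Q,0,right)
state=Q head=2 tape=_010[0]0101   (Q,0)→(P,1,right)
state=P head=3 tape=_0101[0]101   (P,0)→(S,0,left)
state=S head=2 tape=_010[1]0101   (S,1)→(T,1,left)
state=T head=1 tape=_01[0]10101   (T,0)→(S,_,right)
state=S head=2 tape=_01_[1]0101   (S,1)→(T,1,left)
state=T head=1 tape=_01[_]10101   (T,_)→(P,1,left)
state=P head=0 tape=_0[1]110101   (P,1)→(R,0,right)
state=R head=1 tape=_00[1]10101   (R,1)→(S,_,left)
state=S head=0 tape=_0[0]_10101
No transition is defined for (S, 0); M halts in state S.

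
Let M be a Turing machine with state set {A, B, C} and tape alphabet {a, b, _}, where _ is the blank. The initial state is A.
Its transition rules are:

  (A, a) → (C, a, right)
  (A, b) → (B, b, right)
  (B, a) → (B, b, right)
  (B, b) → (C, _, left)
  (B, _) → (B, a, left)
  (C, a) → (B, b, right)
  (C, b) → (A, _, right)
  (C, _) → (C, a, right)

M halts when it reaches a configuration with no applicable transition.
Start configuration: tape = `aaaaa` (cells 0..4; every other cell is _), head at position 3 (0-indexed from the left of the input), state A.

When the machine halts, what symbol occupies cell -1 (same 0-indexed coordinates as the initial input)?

state=A head=3 tape=_aaa[a]a__   (A,a)→(C,a,right)
state=C head=4 tape=_aaaa[a]__   (C,a)→(B,b,right)
state=B head=5 tape=_aaaab[_]_   (B,_)→(B,a,left)
state=B head=4 tape=_aaaa[b]a_   (B,b)→(C,_,left)
state=C head=3 tape=_aaa[a]_a_   (C,a)→(B,b,right)
state=B head=4 tape=_aaab[_]a_   (B,_)→(B,a,left)
state=B head=3 tape=_aaa[b]aa_   (B,b)→(C,_,left)
state=C head=2 tape=_aa[a]_aa_   (C,a)→(B,b,right)
state=B head=3 tape=_aab[_]aa_   (B,_)→(B,a,left)
state=B head=2 tape=_aa[b]aaa_   (B,b)→(C,_,left)
state=C head=1 tape=_a[a]_aaa_   (C,a)→(B,b,right)
state=B head=2 tape=_ab[_]aaa_   (B,_)→(B,a,left)
state=B head=1 tape=_a[b]aaaa_   (B,b)→(C,_,left)
state=C head=0 tape=_[a]_aaaa_   (C,a)→(B,b,right)
state=B head=1 tape=_b[_]aaaa_   (B,_)→(B,a,left)
state=B head=0 tape=_[b]aaaaa_   (B,b)→(C,_,left)
state=C head=-1 tape=[_]_aaaaa_   (C,_)→(C,a,right)
state=C head=0 tape=a[_]aaaaa_   (C,_)→(C,a,right)
state=C head=1 tape=aa[a]aaaa_   (C,a)→(B,b,right)
state=B head=2 tape=aab[a]aaa_   (B,a)→(B,b,right)
state=B head=3 tape=aabb[a]aa_   (B,a)→(B,b,right)
state=B head=4 tape=aabbb[a]a_   (B,a)→(B,b,right)
state=B head=5 tape=aabbbb[a]_   (B,a)→(B,b,right)
state=B head=6 tape=aabbbbb[_]   (B,_)→(B,a,left)
state=B head=5 tape=aabbbb[b]a   (B,b)→(C,_,left)
state=C head=4 tape=aabbb[b]_a   (C,b)→(A,_,right)
state=A head=5 tape=aabbb_[_]a
Cell -1 holds a when M halts.

a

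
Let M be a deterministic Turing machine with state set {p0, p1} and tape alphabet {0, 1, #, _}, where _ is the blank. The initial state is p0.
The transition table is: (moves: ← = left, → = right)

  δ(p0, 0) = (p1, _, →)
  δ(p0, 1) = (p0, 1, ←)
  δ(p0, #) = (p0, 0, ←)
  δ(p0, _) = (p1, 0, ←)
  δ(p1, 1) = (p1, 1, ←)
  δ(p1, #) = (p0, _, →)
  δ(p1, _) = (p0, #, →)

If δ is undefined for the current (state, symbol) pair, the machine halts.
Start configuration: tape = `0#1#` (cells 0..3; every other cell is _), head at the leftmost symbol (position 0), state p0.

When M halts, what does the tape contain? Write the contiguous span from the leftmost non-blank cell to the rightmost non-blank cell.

p0 | __[0]#1#   read 0 → write _, move →, go to p1
p1 | ___[#]1#   read # → write _, move →, go to p0
p0 | ____[1]#   read 1 → write 1, move ←, go to p0
p0 | ___[_]1#   read _ → write 0, move ←, go to p1
p1 | __[_]01#   read _ → write #, move →, go to p0
p0 | __#[0]1#   read 0 → write _, move →, go to p1
p1 | __#_[1]#   read 1 → write 1, move ←, go to p1
p1 | __#[_]1#   read _ → write #, move →, go to p0
p0 | __##[1]#   read 1 → write 1, move ←, go to p0
p0 | __#[#]1#   read # → write 0, move ←, go to p0
p0 | __[#]01#   read # → write 0, move ←, go to p0
p0 | _[_]001#   read _ → write 0, move ←, go to p1
p1 | [_]0001#   read _ → write #, move →, go to p0
p0 | #[0]001#   read 0 → write _, move →, go to p1
p1 | #_[0]01#
The non-blank tape span at halt is #_001#.

#_001#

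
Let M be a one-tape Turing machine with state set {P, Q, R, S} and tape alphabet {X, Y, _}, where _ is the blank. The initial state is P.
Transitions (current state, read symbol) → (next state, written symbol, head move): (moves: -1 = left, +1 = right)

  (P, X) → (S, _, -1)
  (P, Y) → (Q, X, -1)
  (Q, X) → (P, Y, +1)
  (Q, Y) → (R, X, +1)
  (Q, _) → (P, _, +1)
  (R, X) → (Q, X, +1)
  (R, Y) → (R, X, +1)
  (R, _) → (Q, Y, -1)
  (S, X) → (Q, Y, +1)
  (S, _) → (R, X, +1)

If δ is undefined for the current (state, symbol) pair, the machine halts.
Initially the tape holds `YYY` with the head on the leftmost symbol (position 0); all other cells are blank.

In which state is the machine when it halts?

P

P | _[Y]YY___   read Y → write X, move -1, go to Q
Q | [_]XYY___   read _ → write _, move +1, go to P
P | _[X]YY___   read X → write _, move -1, go to S
S | [_]_YY___   read _ → write X, move +1, go to R
R | X[_]YY___   read _ → write Y, move -1, go to Q
Q | [X]YYY___   read X → write Y, move +1, go to P
P | Y[Y]YY___   read Y → write X, move -1, go to Q
Q | [Y]XYY___   read Y → write X, move +1, go to R
R | X[X]YY___   read X → write X, move +1, go to Q
Q | XX[Y]Y___   read Y → write X, move +1, go to R
R | XXX[Y]___   read Y → write X, move +1, go to R
R | XXXX[_]__   read _ → write Y, move -1, go to Q
Q | XXX[X]Y__   read X → write Y, move +1, go to P
P | XXXY[Y]__   read Y → write X, move -1, go to Q
Q | XXX[Y]X__   read Y → write X, move +1, go to R
R | XXXX[X]__   read X → write X, move +1, go to Q
Q | XXXXX[_]_   read _ → write _, move +1, go to P
P | XXXXX_[_]
No transition is defined for (P, _); M halts in state P.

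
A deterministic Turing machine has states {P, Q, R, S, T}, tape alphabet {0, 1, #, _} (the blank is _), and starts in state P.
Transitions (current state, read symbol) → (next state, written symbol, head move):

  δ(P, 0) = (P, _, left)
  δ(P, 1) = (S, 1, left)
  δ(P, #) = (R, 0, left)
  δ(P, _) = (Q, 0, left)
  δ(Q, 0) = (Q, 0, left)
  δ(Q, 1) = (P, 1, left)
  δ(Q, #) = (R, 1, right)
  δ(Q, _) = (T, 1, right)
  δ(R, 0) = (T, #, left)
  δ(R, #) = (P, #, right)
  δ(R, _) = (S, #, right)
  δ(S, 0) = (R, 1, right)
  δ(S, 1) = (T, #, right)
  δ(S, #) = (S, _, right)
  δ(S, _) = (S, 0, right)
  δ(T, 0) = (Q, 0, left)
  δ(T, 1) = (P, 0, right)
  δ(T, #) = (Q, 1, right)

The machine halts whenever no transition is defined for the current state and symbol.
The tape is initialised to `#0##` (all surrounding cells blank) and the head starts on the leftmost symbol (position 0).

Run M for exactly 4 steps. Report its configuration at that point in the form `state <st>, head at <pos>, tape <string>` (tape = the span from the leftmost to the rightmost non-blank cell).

P | _[#]0##   read # → write 0, move left, go to R
R | [_]00##   read _ → write #, move right, go to S
S | #[0]0##   read 0 → write 1, move right, go to R
R | #1[0]##   read 0 → write #, move left, go to T
T | #[1]###
After 4 steps: state T, head at 0, tape #1###.

state T, head at 0, tape #1###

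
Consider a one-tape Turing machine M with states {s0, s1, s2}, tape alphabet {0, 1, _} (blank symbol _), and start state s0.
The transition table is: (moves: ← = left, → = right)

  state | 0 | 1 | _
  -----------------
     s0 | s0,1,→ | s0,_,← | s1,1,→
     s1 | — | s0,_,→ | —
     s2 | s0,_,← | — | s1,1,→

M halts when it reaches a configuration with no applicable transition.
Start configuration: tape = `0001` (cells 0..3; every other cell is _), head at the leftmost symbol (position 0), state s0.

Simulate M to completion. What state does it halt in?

state=s0 head=0 tape=_[0]001   (s0,0)→(s0,1,→)
state=s0 head=1 tape=_1[0]01   (s0,0)→(s0,1,→)
state=s0 head=2 tape=_11[0]1   (s0,0)→(s0,1,→)
state=s0 head=3 tape=_111[1]   (s0,1)→(s0,_,←)
state=s0 head=2 tape=_11[1]_   (s0,1)→(s0,_,←)
state=s0 head=1 tape=_1[1]__   (s0,1)→(s0,_,←)
state=s0 head=0 tape=_[1]___   (s0,1)→(s0,_,←)
state=s0 head=-1 tape=[_]____   (s0,_)→(s1,1,→)
state=s1 head=0 tape=1[_]___
No transition is defined for (s1, _); M halts in state s1.

s1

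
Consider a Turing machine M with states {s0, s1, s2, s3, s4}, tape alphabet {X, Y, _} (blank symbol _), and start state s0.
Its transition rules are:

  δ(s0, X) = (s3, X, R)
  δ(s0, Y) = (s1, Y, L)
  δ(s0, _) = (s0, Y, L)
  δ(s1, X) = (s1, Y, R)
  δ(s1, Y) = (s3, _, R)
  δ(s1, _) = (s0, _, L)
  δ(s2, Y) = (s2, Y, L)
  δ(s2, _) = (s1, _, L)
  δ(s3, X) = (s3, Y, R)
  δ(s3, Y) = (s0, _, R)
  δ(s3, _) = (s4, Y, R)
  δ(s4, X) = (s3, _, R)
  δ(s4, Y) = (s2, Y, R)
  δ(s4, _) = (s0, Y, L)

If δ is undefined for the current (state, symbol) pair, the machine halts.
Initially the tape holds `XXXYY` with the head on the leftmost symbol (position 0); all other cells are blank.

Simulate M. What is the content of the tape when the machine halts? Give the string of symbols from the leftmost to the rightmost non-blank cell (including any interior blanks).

XYYYY

state=s0 head=0 tape=[X]XXYY   (s0,X)→(s3,X,R)
state=s3 head=1 tape=X[X]XYY   (s3,X)→(s3,Y,R)
state=s3 head=2 tape=XY[X]YY   (s3,X)→(s3,Y,R)
state=s3 head=3 tape=XYY[Y]Y   (s3,Y)→(s0,_,R)
state=s0 head=4 tape=XYY_[Y]   (s0,Y)→(s1,Y,L)
state=s1 head=3 tape=XYY[_]Y   (s1,_)→(s0,_,L)
state=s0 head=2 tape=XY[Y]_Y   (s0,Y)→(s1,Y,L)
state=s1 head=1 tape=X[Y]Y_Y   (s1,Y)→(s3,_,R)
state=s3 head=2 tape=X_[Y]_Y   (s3,Y)→(s0,_,R)
state=s0 head=3 tape=X__[_]Y   (s0,_)→(s0,Y,L)
state=s0 head=2 tape=X_[_]YY   (s0,_)→(s0,Y,L)
state=s0 head=1 tape=X[_]YYY   (s0,_)→(s0,Y,L)
state=s0 head=0 tape=[X]YYYY   (s0,X)→(s3,X,R)
state=s3 head=1 tape=X[Y]YYY   (s3,Y)→(s0,_,R)
state=s0 head=2 tape=X_[Y]YY   (s0,Y)→(s1,Y,L)
state=s1 head=1 tape=X[_]YYY   (s1,_)→(s0,_,L)
state=s0 head=0 tape=[X]_YYY   (s0,X)→(s3,X,R)
state=s3 head=1 tape=X[_]YYY   (s3,_)→(s4,Y,R)
state=s4 head=2 tape=XY[Y]YY   (s4,Y)→(s2,Y,R)
state=s2 head=3 tape=XYY[Y]Y   (s2,Y)→(s2,Y,L)
state=s2 head=2 tape=XY[Y]YY   (s2,Y)→(s2,Y,L)
state=s2 head=1 tape=X[Y]YYY   (s2,Y)→(s2,Y,L)
state=s2 head=0 tape=[X]YYYY
The non-blank tape span at halt is XYYYY.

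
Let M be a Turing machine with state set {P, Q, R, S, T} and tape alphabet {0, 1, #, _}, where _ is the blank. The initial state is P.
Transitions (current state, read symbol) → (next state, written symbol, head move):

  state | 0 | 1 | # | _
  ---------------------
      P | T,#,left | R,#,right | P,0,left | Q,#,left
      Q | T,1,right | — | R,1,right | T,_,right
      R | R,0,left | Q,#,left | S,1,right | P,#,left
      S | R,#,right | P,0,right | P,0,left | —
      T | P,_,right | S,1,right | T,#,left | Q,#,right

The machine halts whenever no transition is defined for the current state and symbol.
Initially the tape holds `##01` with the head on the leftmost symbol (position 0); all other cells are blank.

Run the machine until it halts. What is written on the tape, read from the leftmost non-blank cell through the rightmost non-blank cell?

11#111

state=P head=0 tape=__[#]#01_   (P,#)→(P,0,left)
state=P head=-1 tape=_[_]0#01_   (P,_)→(Q,#,left)
state=Q head=-2 tape=[_]#0#01_   (Q,_)→(T,_,right)
state=T head=-1 tape=_[#]0#01_   (T,#)→(T,#,left)
state=T head=-2 tape=[_]#0#01_   (T,_)→(Q,#,right)
state=Q head=-1 tape=#[#]0#01_   (Q,#)→(R,1,right)
state=R head=0 tape=#1[0]#01_   (R,0)→(R,0,left)
state=R head=-1 tape=#[1]0#01_   (R,1)→(Q,#,left)
state=Q head=-2 tape=[#]#0#01_   (Q,#)→(R,1,right)
state=R head=-1 tape=1[#]0#01_   (R,#)→(S,1,right)
state=S head=0 tape=11[0]#01_   (S,0)→(R,#,right)
state=R head=1 tape=11#[#]01_   (R,#)→(S,1,right)
state=S head=2 tape=11#1[0]1_   (S,0)→(R,#,right)
state=R head=3 tape=11#1#[1]_   (R,1)→(Q,#,left)
state=Q head=2 tape=11#1[#]#_   (Q,#)→(R,1,right)
state=R head=3 tape=11#11[#]_   (R,#)→(S,1,right)
state=S head=4 tape=11#111[_]
The non-blank tape span at halt is 11#111.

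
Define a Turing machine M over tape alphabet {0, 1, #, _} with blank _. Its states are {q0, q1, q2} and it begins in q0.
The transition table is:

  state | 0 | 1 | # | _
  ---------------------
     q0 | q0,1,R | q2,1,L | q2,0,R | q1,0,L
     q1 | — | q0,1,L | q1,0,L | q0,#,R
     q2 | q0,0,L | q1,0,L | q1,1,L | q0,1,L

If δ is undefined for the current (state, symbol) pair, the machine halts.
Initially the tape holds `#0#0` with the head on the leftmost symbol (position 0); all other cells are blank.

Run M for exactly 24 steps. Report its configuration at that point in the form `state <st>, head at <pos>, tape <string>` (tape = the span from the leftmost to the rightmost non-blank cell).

state q1, head at -2, tape #1010110

state=q0 head=0 tape=___[#]0#0_   (q0,#)→(q2,0,R)
state=q2 head=1 tape=___0[0]#0_   (q2,0)→(q0,0,L)
state=q0 head=0 tape=___[0]0#0_   (q0,0)→(q0,1,R)
state=q0 head=1 tape=___1[0]#0_   (q0,0)→(q0,1,R)
state=q0 head=2 tape=___11[#]0_   (q0,#)→(q2,0,R)
state=q2 head=3 tape=___110[0]_   (q2,0)→(q0,0,L)
state=q0 head=2 tape=___11[0]0_   (q0,0)→(q0,1,R)
state=q0 head=3 tape=___111[0]_   (q0,0)→(q0,1,R)
state=q0 head=4 tape=___1111[_]   (q0,_)→(q1,0,L)
state=q1 head=3 tape=___111[1]0   (q1,1)→(q0,1,L)
state=q0 head=2 tape=___11[1]10   (q0,1)→(q2,1,L)
state=q2 head=1 tape=___1[1]110   (q2,1)→(q1,0,L)
state=q1 head=0 tape=___[1]0110   (q1,1)→(q0,1,L)
state=q0 head=-1 tape=__[_]10110   (q0,_)→(q1,0,L)
state=q1 head=-2 tape=_[_]010110   (q1,_)→(q0,#,R)
state=q0 head=-1 tape=_#[0]10110   (q0,0)→(q0,1,R)
state=q0 head=0 tape=_#1[1]0110   (q0,1)→(q2,1,L)
state=q2 head=-1 tape=_#[1]10110   (q2,1)→(q1,0,L)
state=q1 head=-2 tape=_[#]010110   (q1,#)→(q1,0,L)
state=q1 head=-3 tape=[_]0010110   (q1,_)→(q0,#,R)
state=q0 head=-2 tape=#[0]010110   (q0,0)→(q0,1,R)
state=q0 head=-1 tape=#1[0]10110   (q0,0)→(q0,1,R)
state=q0 head=0 tape=#11[1]0110   (q0,1)→(q2,1,L)
state=q2 head=-1 tape=#1[1]10110   (q2,1)→(q1,0,L)
state=q1 head=-2 tape=#[1]010110
After 24 steps: state q1, head at -2, tape #1010110.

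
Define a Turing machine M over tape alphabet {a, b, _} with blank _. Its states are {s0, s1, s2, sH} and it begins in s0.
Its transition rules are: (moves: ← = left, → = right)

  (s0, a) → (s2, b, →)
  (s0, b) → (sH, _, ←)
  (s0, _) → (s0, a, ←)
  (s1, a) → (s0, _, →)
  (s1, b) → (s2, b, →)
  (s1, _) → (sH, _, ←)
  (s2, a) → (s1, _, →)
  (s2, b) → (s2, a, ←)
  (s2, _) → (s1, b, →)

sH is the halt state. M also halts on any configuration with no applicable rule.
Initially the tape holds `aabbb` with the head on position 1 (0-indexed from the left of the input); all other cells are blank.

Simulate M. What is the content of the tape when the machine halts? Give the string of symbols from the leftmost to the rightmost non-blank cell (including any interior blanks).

bb_bb

state=s0 head=1 tape=a[a]bbb__   (s0,a)→(s2,b,→)
state=s2 head=2 tape=ab[b]bb__   (s2,b)→(s2,a,←)
state=s2 head=1 tape=a[b]abb__   (s2,b)→(s2,a,←)
state=s2 head=0 tape=[a]aabb__   (s2,a)→(s1,_,→)
state=s1 head=1 tape=_[a]abb__   (s1,a)→(s0,_,→)
state=s0 head=2 tape=__[a]bb__   (s0,a)→(s2,b,→)
state=s2 head=3 tape=__b[b]b__   (s2,b)→(s2,a,←)
state=s2 head=2 tape=__[b]ab__   (s2,b)→(s2,a,←)
state=s2 head=1 tape=_[_]aab__   (s2,_)→(s1,b,→)
state=s1 head=2 tape=_b[a]ab__   (s1,a)→(s0,_,→)
state=s0 head=3 tape=_b_[a]b__   (s0,a)→(s2,b,→)
state=s2 head=4 tape=_b_b[b]__   (s2,b)→(s2,a,←)
state=s2 head=3 tape=_b_[b]a__   (s2,b)→(s2,a,←)
state=s2 head=2 tape=_b[_]aa__   (s2,_)→(s1,b,→)
state=s1 head=3 tape=_bb[a]a__   (s1,a)→(s0,_,→)
state=s0 head=4 tape=_bb_[a]__   (s0,a)→(s2,b,→)
state=s2 head=5 tape=_bb_b[_]_   (s2,_)→(s1,b,→)
state=s1 head=6 tape=_bb_bb[_]   (s1,_)→(sH,_,←)
state=sH head=5 tape=_bb_b[b]_
The non-blank tape span at halt is bb_bb.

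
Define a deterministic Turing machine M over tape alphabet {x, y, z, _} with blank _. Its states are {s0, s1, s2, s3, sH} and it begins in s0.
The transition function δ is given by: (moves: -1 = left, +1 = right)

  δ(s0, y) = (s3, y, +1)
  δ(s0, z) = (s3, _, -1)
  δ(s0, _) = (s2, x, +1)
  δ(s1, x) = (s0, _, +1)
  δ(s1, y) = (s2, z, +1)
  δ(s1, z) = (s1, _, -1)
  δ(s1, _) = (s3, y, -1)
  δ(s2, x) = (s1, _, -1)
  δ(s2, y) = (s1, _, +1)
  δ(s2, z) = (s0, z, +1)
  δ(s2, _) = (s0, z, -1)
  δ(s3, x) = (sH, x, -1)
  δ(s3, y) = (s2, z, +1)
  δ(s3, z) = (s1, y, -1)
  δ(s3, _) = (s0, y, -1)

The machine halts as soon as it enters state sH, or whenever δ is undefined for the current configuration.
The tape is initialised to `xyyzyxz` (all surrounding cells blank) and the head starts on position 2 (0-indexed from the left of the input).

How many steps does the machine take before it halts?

17

state=s0 head=2 tape=_xy[y]zyxz   (s0,y)→(s3,y,+1)
state=s3 head=3 tape=_xyy[z]yxz   (s3,z)→(s1,y,-1)
state=s1 head=2 tape=_xy[y]yyxz   (s1,y)→(s2,z,+1)
state=s2 head=3 tape=_xyz[y]yxz   (s2,y)→(s1,_,+1)
state=s1 head=4 tape=_xyz_[y]xz   (s1,y)→(s2,z,+1)
state=s2 head=5 tape=_xyz_z[x]z   (s2,x)→(s1,_,-1)
state=s1 head=4 tape=_xyz_[z]_z   (s1,z)→(s1,_,-1)
state=s1 head=3 tape=_xyz[_]__z   (s1,_)→(s3,y,-1)
state=s3 head=2 tape=_xy[z]y__z   (s3,z)→(s1,y,-1)
state=s1 head=1 tape=_x[y]yy__z   (s1,y)→(s2,z,+1)
state=s2 head=2 tape=_xz[y]y__z   (s2,y)→(s1,_,+1)
state=s1 head=3 tape=_xz_[y]__z   (s1,y)→(s2,z,+1)
state=s2 head=4 tape=_xz_z[_]_z   (s2,_)→(s0,z,-1)
state=s0 head=3 tape=_xz_[z]z_z   (s0,z)→(s3,_,-1)
state=s3 head=2 tape=_xz[_]_z_z   (s3,_)→(s0,y,-1)
state=s0 head=1 tape=_x[z]y_z_z   (s0,z)→(s3,_,-1)
state=s3 head=0 tape=_[x]_y_z_z   (s3,x)→(sH,x,-1)
state=sH head=-1 tape=[_]x_y_z_z
M halts after 17 transitions.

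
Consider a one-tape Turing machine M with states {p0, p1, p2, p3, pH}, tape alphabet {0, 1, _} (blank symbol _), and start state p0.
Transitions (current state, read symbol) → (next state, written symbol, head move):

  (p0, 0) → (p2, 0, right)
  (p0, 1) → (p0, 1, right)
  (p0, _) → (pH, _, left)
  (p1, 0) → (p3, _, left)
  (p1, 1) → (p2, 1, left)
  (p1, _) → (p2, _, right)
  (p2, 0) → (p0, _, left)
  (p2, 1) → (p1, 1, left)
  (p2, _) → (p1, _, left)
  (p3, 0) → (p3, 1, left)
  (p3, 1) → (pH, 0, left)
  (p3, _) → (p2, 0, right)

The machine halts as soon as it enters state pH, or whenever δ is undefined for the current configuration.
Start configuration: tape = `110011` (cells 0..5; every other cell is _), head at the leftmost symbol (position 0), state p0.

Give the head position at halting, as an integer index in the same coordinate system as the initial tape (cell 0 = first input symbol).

state=p0 head=0 tape=[1]10011   (p0,1)→(p0,1,right)
state=p0 head=1 tape=1[1]0011   (p0,1)→(p0,1,right)
state=p0 head=2 tape=11[0]011   (p0,0)→(p2,0,right)
state=p2 head=3 tape=110[0]11   (p2,0)→(p0,_,left)
state=p0 head=2 tape=11[0]_11   (p0,0)→(p2,0,right)
state=p2 head=3 tape=110[_]11   (p2,_)→(p1,_,left)
state=p1 head=2 tape=11[0]_11   (p1,0)→(p3,_,left)
state=p3 head=1 tape=1[1]__11   (p3,1)→(pH,0,left)
state=pH head=0 tape=[1]0__11
At halt the head is at cell 0.

0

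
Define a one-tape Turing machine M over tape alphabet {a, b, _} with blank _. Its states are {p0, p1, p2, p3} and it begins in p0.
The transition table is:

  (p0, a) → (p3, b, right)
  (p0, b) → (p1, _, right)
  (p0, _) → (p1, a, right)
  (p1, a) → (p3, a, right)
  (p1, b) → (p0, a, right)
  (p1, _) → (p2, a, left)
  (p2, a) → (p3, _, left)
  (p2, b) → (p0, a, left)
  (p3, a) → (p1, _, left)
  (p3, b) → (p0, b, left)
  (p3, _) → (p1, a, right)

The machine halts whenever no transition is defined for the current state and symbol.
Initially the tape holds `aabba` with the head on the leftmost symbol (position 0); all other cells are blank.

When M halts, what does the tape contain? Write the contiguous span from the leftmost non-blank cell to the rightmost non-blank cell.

a__aa__a

state=p0 head=0 tape=__[a]abba__   (p0,a)→(p3,b,right)
state=p3 head=1 tape=__b[a]bba__   (p3,a)→(p1,_,left)
state=p1 head=0 tape=__[b]_bba__   (p1,b)→(p0,a,right)
state=p0 head=1 tape=__a[_]bba__   (p0,_)→(p1,a,right)
state=p1 head=2 tape=__aa[b]ba__   (p1,b)→(p0,a,right)
state=p0 head=3 tape=__aaa[b]a__   (p0,b)→(p1,_,right)
state=p1 head=4 tape=__aaa_[a]__   (p1,a)→(p3,a,right)
state=p3 head=5 tape=__aaa_a[_]_   (p3,_)→(p1,a,right)
state=p1 head=6 tape=__aaa_aa[_]   (p1,_)→(p2,a,left)
state=p2 head=5 tape=__aaa_a[a]a   (p2,a)→(p3,_,left)
state=p3 head=4 tape=__aaa_[a]_a   (p3,a)→(p1,_,left)
state=p1 head=3 tape=__aaa[_]__a   (p1,_)→(p2,a,left)
state=p2 head=2 tape=__aa[a]a__a   (p2,a)→(p3,_,left)
state=p3 head=1 tape=__a[a]_a__a   (p3,a)→(p1,_,left)
state=p1 head=0 tape=__[a]__a__a   (p1,a)→(p3,a,right)
state=p3 head=1 tape=__a[_]_a__a   (p3,_)→(p1,a,right)
state=p1 head=2 tape=__aa[_]a__a   (p1,_)→(p2,a,left)
state=p2 head=1 tape=__a[a]aa__a   (p2,a)→(p3,_,left)
state=p3 head=0 tape=__[a]_aa__a   (p3,a)→(p1,_,left)
state=p1 head=-1 tape=_[_]__aa__a   (p1,_)→(p2,a,left)
state=p2 head=-2 tape=[_]a__aa__a
The non-blank tape span at halt is a__aa__a.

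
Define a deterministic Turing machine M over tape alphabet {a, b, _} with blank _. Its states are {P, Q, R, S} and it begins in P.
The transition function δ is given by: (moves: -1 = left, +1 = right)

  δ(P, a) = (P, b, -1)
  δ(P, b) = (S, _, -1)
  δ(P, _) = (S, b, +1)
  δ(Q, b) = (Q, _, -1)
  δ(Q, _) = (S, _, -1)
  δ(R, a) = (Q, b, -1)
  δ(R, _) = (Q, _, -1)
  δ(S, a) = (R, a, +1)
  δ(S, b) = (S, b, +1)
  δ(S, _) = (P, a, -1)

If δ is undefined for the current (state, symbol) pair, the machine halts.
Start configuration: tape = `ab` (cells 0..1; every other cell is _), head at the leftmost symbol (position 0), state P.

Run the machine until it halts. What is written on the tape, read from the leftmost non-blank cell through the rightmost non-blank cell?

ba_aaa

P | ___[a]b_   read a → write b, move -1, go to P
P | __[_]bb_   read _ → write b, move +1, go to S
S | __b[b]b_   read b → write b, move +1, go to S
S | __bb[b]_   read b → write b, move +1, go to S
S | __bbb[_]   read _ → write a, move -1, go to P
P | __bb[b]a   read b → write _, move -1, go to S
S | __b[b]_a   read b → write b, move +1, go to S
S | __bb[_]a   read _ → write a, move -1, go to P
P | __b[b]aa   read b → write _, move -1, go to S
S | __[b]_aa   read b → write b, move +1, go to S
S | __b[_]aa   read _ → write a, move -1, go to P
P | __[b]aaa   read b → write _, move -1, go to S
S | _[_]_aaa   read _ → write a, move -1, go to P
P | [_]a_aaa   read _ → write b, move +1, go to S
S | b[a]_aaa   read a → write a, move +1, go to R
R | ba[_]aaa   read _ → write _, move -1, go to Q
Q | b[a]_aaa
The non-blank tape span at halt is ba_aaa.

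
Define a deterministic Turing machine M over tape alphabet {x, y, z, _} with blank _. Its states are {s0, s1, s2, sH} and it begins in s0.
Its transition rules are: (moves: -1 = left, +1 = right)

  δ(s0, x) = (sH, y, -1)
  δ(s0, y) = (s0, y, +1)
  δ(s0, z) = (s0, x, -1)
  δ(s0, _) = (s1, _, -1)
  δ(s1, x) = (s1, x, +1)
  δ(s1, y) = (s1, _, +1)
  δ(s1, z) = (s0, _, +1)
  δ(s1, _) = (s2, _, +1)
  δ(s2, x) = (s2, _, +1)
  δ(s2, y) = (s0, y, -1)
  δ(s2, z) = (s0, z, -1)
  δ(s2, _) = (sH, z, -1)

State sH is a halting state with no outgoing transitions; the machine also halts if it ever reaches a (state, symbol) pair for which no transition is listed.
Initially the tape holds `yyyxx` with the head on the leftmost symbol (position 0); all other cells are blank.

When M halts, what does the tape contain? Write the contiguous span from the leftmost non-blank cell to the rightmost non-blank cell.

yyyyx

s0 | [y]yyxx   read y → write y, move +1, go to s0
s0 | y[y]yxx   read y → write y, move +1, go to s0
s0 | yy[y]xx   read y → write y, move +1, go to s0
s0 | yyy[x]x   read x → write y, move -1, go to sH
sH | yy[y]yx
The non-blank tape span at halt is yyyyx.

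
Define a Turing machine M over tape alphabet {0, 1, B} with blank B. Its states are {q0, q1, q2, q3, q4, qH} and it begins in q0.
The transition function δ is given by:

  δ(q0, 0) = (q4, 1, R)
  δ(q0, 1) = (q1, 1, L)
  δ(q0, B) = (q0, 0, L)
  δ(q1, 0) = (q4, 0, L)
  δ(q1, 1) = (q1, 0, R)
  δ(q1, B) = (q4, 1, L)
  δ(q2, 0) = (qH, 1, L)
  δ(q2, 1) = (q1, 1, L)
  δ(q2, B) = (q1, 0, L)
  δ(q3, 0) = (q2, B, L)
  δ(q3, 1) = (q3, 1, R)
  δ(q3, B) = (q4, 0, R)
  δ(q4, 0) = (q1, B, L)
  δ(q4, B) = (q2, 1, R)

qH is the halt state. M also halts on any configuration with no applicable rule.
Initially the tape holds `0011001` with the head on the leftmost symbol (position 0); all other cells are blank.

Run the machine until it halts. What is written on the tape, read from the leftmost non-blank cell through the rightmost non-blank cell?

q0 | BBB[0]011001   read 0 → write 1, move R, go to q4
q4 | BBB1[0]11001   read 0 → write B, move L, go to q1
q1 | BBB[1]B11001   read 1 → write 0, move R, go to q1
q1 | BBB0[B]11001   read B → write 1, move L, go to q4
q4 | BBB[0]111001   read 0 → write B, move L, go to q1
q1 | BB[B]B111001   read B → write 1, move L, go to q4
q4 | B[B]1B111001   read B → write 1, move R, go to q2
q2 | B1[1]B111001   read 1 → write 1, move L, go to q1
q1 | B[1]1B111001   read 1 → write 0, move R, go to q1
q1 | B0[1]B111001   read 1 → write 0, move R, go to q1
q1 | B00[B]111001   read B → write 1, move L, go to q4
q4 | B0[0]1111001   read 0 → write B, move L, go to q1
q1 | B[0]B1111001   read 0 → write 0, move L, go to q4
q4 | [B]0B1111001   read B → write 1, move R, go to q2
q2 | 1[0]B1111001   read 0 → write 1, move L, go to qH
qH | [1]1B1111001
The non-blank tape span at halt is 11B1111001.

11B1111001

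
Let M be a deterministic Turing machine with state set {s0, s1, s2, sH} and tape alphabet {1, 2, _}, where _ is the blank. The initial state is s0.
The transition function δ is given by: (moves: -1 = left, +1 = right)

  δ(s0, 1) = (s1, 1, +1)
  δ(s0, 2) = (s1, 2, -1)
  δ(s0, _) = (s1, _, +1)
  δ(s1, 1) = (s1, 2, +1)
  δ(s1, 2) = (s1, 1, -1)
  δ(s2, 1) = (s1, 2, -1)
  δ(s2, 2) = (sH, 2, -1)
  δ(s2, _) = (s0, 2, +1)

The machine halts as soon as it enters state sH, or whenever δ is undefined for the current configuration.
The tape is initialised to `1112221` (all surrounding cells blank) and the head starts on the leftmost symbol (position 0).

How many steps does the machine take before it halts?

state=s0 head=0 tape=_[1]112221   (s0,1)→(s1,1,+1)
state=s1 head=1 tape=_1[1]12221   (s1,1)→(s1,2,+1)
state=s1 head=2 tape=_12[1]2221   (s1,1)→(s1,2,+1)
state=s1 head=3 tape=_122[2]221   (s1,2)→(s1,1,-1)
state=s1 head=2 tape=_12[2]1221   (s1,2)→(s1,1,-1)
state=s1 head=1 tape=_1[2]11221   (s1,2)→(s1,1,-1)
state=s1 head=0 tape=_[1]111221   (s1,1)→(s1,2,+1)
state=s1 head=1 tape=_2[1]11221   (s1,1)→(s1,2,+1)
state=s1 head=2 tape=_22[1]1221   (s1,1)→(s1,2,+1)
state=s1 head=3 tape=_222[1]221   (s1,1)→(s1,2,+1)
state=s1 head=4 tape=_2222[2]21   (s1,2)→(s1,1,-1)
state=s1 head=3 tape=_222[2]121   (s1,2)→(s1,1,-1)
state=s1 head=2 tape=_22[2]1121   (s1,2)→(s1,1,-1)
state=s1 head=1 tape=_2[2]11121   (s1,2)→(s1,1,-1)
state=s1 head=0 tape=_[2]111121   (s1,2)→(s1,1,-1)
state=s1 head=-1 tape=[_]1111121
M halts after 15 transitions.

15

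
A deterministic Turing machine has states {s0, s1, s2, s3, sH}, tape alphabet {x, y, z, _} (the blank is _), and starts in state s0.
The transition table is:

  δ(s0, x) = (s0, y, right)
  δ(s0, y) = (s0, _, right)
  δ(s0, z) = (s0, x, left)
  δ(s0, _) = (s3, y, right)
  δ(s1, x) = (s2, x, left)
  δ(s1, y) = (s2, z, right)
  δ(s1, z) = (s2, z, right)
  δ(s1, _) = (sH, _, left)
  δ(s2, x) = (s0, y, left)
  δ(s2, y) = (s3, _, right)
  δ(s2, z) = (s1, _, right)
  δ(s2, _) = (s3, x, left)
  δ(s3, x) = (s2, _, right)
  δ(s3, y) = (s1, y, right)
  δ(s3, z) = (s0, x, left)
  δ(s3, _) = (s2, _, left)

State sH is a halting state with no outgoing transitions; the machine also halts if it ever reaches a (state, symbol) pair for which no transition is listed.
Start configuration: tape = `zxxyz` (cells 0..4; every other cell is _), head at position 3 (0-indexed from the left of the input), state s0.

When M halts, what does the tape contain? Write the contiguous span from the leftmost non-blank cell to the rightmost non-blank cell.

state=s0 head=3 tape=zxx[y]z_   (s0,y)→(s0,_,right)
state=s0 head=4 tape=zxx_[z]_   (s0,z)→(s0,x,left)
state=s0 head=3 tape=zxx[_]x_   (s0,_)→(s3,y,right)
state=s3 head=4 tape=zxxy[x]_   (s3,x)→(s2,_,right)
state=s2 head=5 tape=zxxy_[_]   (s2,_)→(s3,x,left)
state=s3 head=4 tape=zxxy[_]x   (s3,_)→(s2,_,left)
state=s2 head=3 tape=zxx[y]_x   (s2,y)→(s3,_,right)
state=s3 head=4 tape=zxx_[_]x   (s3,_)→(s2,_,left)
state=s2 head=3 tape=zxx[_]_x   (s2,_)→(s3,x,left)
state=s3 head=2 tape=zx[x]x_x   (s3,x)→(s2,_,right)
state=s2 head=3 tape=zx_[x]_x   (s2,x)→(s0,y,left)
state=s0 head=2 tape=zx[_]y_x   (s0,_)→(s3,y,right)
state=s3 head=3 tape=zxy[y]_x   (s3,y)→(s1,y,right)
state=s1 head=4 tape=zxyy[_]x   (s1,_)→(sH,_,left)
state=sH head=3 tape=zxy[y]_x
The non-blank tape span at halt is zxyy_x.

zxyy_x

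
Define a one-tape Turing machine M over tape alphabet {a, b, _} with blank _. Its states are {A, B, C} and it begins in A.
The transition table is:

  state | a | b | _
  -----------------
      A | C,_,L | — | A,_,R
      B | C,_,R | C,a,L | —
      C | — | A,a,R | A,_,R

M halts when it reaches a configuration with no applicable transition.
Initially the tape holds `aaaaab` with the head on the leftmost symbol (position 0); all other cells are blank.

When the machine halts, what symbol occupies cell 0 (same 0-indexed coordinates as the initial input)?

state=A head=0 tape=_[a]aaaab   (A,a)→(C,_,L)
state=C head=-1 tape=[_]_aaaab   (C,_)→(A,_,R)
state=A head=0 tape=_[_]aaaab   (A,_)→(A,_,R)
state=A head=1 tape=__[a]aaab   (A,a)→(C,_,L)
state=C head=0 tape=_[_]_aaab   (C,_)→(A,_,R)
state=A head=1 tape=__[_]aaab   (A,_)→(A,_,R)
state=A head=2 tape=___[a]aab   (A,a)→(C,_,L)
state=C head=1 tape=__[_]_aab   (C,_)→(A,_,R)
state=A head=2 tape=___[_]aab   (A,_)→(A,_,R)
state=A head=3 tape=____[a]ab   (A,a)→(C,_,L)
state=C head=2 tape=___[_]_ab   (C,_)→(A,_,R)
state=A head=3 tape=____[_]ab   (A,_)→(A,_,R)
state=A head=4 tape=_____[a]b   (A,a)→(C,_,L)
state=C head=3 tape=____[_]_b   (C,_)→(A,_,R)
state=A head=4 tape=_____[_]b   (A,_)→(A,_,R)
state=A head=5 tape=______[b]
Cell 0 holds _ when M halts.

_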